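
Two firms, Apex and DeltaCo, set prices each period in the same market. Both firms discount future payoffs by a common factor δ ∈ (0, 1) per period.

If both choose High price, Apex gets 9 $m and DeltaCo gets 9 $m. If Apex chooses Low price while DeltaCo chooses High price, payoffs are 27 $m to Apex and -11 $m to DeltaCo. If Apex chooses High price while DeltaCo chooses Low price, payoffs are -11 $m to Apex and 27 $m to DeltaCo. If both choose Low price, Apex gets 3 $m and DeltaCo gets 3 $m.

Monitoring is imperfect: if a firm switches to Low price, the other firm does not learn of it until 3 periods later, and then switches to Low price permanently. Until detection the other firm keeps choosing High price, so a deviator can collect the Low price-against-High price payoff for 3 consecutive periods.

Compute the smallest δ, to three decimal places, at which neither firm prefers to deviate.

Deviating for the 3 undetected periods gains 27−9 = 18 per period over cooperation, then loses 9−3 = 6 per period forever once punishment starts.
Gain: 18(1 + δ + … + δ^2); loss: 6·δ^3/(1−δ).
No profitable deviation ⇔ 18(1−δ^3) ≤ 6·δ^3, i.e. δ^3 ≥ 18/(18+6) = 3/4.
Hence δ ≥ (3/4)^(1/3) ≈ 0.909.

0.909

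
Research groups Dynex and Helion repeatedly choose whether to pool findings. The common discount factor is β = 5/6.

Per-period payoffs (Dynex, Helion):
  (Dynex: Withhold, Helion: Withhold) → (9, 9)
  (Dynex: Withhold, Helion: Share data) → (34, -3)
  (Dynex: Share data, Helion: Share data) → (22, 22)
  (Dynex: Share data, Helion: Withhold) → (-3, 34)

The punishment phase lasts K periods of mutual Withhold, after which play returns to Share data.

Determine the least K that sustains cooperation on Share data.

IC: β(1−β^K)/(1−β) ≥ (34−22)/(22−9) = 12/13.
With β = 5/6: need 1 − β^K ≥ 12/13·(1−5/6)/(5/6), i.e. β^K ≤ 0.8154.
Since (5/6)^1 = 0.8333 and (5/6)^2 = 0.6944, the smallest such K is 2.

2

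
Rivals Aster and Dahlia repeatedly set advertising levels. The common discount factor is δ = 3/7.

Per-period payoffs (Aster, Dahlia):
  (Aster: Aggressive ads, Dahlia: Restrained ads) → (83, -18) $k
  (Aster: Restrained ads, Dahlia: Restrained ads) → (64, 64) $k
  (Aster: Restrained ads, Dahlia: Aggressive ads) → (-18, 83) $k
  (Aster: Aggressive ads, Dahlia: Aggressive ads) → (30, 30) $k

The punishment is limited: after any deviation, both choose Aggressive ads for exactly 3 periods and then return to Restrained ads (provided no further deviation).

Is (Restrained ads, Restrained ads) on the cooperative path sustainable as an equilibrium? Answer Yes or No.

Yes

IC: δ+…+δ^3 ≥ (83−64)/(64−30) = 19/34.
At δ = 3/7: partial sum = 0.6910 ≥ 0.5588. Cooperation sustainable.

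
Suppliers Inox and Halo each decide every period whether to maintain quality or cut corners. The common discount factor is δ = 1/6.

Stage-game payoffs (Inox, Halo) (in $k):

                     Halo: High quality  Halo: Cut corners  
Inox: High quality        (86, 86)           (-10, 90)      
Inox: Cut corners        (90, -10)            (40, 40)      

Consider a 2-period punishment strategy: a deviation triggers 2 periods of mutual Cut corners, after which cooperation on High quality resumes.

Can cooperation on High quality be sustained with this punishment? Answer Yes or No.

A one-shot deviation gives 90 now, then 40 for 2 periods, then back to 86.
Gain from deviating: (90−86) today; loss: (86−40) in each of the next 2 periods.
No-deviation condition: (86−40)(δ+…+δ^2) ≥ 90−86, i.e. δ+…+δ^2 ≥ 2/23.
At δ = 1/6: δ+…+δ^2 = 0.1944 ≥ 0.0870.
So cooperation is sustainable.

Yes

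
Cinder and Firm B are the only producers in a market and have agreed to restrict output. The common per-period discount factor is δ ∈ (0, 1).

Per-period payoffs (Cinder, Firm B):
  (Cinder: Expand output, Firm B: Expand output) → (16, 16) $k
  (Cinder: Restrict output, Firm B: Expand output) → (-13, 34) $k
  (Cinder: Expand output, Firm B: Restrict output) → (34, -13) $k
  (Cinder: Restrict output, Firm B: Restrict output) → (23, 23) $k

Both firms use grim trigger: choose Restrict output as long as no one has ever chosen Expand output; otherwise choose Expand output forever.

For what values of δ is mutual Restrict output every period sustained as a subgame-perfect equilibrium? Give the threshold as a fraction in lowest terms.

11/18

One-period gain from deviating is 34 − 23 = 11. The loss is 23 − 16 = 7 in every subsequent period, with present value 7·δ/(1−δ).
Deviation is unprofitable when 7·δ/(1−δ) ≥ 11, i.e. δ/(1−δ) ≥ 11/7.
Equivalently δ ≥ 11/(11+7) = 11/18.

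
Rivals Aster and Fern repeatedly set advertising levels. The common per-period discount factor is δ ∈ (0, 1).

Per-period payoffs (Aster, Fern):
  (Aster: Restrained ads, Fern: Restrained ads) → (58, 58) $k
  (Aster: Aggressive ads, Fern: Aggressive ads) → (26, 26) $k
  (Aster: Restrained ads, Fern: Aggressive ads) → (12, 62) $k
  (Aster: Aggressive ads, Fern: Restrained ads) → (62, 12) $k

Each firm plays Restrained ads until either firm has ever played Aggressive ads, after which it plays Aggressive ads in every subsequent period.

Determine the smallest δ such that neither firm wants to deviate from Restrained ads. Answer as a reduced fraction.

1/9

58/(1−δ) ≥ 62 + 26δ/(1−δ)
58 ≥ 62 − 36δ
δ ≥ 4/36 = 1/9.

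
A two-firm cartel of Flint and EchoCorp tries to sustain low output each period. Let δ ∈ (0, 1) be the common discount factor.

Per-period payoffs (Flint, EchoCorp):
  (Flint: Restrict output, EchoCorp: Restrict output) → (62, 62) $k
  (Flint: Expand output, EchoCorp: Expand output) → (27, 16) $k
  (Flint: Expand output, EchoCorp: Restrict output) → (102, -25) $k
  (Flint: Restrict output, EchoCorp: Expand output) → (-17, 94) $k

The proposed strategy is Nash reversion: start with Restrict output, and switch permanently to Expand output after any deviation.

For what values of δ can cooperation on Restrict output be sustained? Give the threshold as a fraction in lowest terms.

Flint's threshold: (102−62)/(102−27) = 8/15.
EchoCorp's threshold: (94−62)/(94−16) = 16/39.
8/15 > 16/39, so Flint binds and δ* = 8/15.

8/15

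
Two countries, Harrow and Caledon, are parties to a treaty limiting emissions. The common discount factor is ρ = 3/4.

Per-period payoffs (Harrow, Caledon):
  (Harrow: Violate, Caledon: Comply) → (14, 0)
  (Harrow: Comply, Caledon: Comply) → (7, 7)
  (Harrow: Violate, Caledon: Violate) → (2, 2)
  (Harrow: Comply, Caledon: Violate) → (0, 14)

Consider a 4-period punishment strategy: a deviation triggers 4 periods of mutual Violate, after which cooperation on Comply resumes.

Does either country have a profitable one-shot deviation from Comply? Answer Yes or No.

No

A one-shot deviation gives 14 now, then 2 for 4 periods, then back to 7.
Gain from deviating: (14−7) today; loss: (7−2) in each of the next 4 periods.
No-deviation condition: (7−2)(ρ+…+ρ^4) ≥ 14−7, i.e. ρ+…+ρ^4 ≥ 7/5.
At ρ = 3/4: ρ+…+ρ^4 = 2.0508 ≥ 1.4000.
So cooperation is sustainable.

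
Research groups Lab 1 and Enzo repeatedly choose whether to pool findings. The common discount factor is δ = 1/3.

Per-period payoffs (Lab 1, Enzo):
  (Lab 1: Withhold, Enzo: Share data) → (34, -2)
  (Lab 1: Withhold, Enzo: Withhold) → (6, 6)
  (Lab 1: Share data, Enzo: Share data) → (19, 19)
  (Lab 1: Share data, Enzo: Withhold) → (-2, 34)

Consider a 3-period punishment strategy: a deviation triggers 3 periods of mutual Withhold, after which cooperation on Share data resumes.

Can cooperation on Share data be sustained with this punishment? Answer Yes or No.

Comparing payoff streams over the 4 periods until play realigns: cooperate → 19(1+δ+…+δ^3); deviate → 34 + 6(δ+…+δ^3).
Cooperation is sustained iff (19−6)(δ+…+δ^3) ≥ 34−19.
δ+…+δ^3 = 1/3·(1−(1/3)^3)/(1−1/3) = 0.4815, and (34−19)/(19−6) = 1.1538.
0.4815 < 1.1538, so cooperation is not sustainable.

No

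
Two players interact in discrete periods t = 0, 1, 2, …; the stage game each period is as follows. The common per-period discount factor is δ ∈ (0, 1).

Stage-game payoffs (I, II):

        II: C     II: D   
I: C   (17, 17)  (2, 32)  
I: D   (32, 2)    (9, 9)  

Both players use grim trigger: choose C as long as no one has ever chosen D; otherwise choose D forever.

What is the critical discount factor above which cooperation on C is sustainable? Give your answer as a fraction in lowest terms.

15/23

Under grim trigger the critical discount factor is (T−C)/(T−P) with T = 32, C = 17, P = 9.
δ* = (32−17)/(32−9) = 15/23.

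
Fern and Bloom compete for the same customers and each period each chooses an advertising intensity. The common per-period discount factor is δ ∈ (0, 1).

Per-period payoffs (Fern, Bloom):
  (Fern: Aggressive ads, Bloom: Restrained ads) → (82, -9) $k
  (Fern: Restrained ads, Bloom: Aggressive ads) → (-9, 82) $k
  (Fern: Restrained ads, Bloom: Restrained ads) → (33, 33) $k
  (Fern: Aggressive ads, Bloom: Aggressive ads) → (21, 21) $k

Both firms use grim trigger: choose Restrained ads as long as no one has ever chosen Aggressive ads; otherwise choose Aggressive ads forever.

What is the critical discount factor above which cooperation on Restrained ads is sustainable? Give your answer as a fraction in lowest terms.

49/61

One-period gain from deviating is 82 − 33 = 49. The loss is 33 − 21 = 12 in every subsequent period, with present value 12·δ/(1−δ).
Deviation is unprofitable when 12·δ/(1−δ) ≥ 49, i.e. δ/(1−δ) ≥ 49/12.
Equivalently δ ≥ 49/(49+12) = 49/61.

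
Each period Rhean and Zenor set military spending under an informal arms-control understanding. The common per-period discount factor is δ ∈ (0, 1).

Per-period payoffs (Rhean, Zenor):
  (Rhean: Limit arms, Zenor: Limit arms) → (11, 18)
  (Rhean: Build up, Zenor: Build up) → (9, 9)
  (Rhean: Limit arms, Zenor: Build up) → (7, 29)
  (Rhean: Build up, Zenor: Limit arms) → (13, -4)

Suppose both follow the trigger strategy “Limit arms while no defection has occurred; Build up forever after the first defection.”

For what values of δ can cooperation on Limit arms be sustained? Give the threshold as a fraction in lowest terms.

Rhean's threshold: (13−11)/(13−9) = 1/2.
Zenor's threshold: (29−18)/(29−9) = 11/20.
1/2 < 11/20, so Zenor binds and δ* = 11/20.

11/20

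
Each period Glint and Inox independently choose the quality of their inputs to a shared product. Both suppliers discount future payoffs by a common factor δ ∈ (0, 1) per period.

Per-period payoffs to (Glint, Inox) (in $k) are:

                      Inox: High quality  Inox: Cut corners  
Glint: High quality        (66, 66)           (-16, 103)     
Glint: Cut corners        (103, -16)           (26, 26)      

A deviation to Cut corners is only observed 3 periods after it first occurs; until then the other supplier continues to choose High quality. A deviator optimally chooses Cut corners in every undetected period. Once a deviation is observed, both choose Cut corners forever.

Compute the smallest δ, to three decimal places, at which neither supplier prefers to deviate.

0.783

Deviating for the 3 undetected periods gains 103−66 = 37 per period over cooperation, then loses 66−26 = 40 per period forever once punishment starts.
Gain: 37(1 + δ + … + δ^2); loss: 40·δ^3/(1−δ).
No profitable deviation ⇔ 37(1−δ^3) ≤ 40·δ^3, i.e. δ^3 ≥ 37/(37+40) = 37/77.
Hence δ ≥ (37/77)^(1/3) ≈ 0.783.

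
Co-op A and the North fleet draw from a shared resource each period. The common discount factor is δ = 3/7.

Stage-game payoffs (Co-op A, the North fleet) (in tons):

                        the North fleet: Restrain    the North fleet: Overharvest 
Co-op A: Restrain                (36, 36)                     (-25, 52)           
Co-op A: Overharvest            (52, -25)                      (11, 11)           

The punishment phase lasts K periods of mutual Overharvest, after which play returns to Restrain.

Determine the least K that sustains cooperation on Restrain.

3

No profitable deviation requires (36−11)(δ+…+δ^K) ≥ 52−36, i.e. δ+…+δ^K ≥ 16/25 ≈ 0.6400.
With δ = 3/7, the partial sums are K=1: 0.4286, K=2: 0.6122, K=3: 0.6910.
K = 3 is the first length at which the sum reaches 0.6400.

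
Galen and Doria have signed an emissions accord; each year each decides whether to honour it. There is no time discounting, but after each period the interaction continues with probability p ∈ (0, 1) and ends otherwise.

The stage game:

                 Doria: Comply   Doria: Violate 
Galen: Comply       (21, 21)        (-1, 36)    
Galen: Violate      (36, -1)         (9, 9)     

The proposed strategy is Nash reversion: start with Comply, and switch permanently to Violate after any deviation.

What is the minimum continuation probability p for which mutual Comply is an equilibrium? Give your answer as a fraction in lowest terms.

With no time discounting, the continuation probability p plays the role of the discount factor.
Grim-trigger IC: 21/(1−p) ≥ 36 + 9p/(1−p) ⇒ p ≥ (36−21)/(36−9) = 5/9.

5/9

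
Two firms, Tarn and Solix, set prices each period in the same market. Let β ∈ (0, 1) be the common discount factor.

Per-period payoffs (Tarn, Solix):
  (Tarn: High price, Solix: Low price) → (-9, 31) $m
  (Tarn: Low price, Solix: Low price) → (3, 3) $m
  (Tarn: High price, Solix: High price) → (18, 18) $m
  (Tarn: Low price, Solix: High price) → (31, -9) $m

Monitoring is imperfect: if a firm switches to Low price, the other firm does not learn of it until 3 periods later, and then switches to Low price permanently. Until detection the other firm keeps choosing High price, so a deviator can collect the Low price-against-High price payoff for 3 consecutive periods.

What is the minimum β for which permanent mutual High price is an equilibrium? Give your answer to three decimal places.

0.774

Deviating for the 3 undetected periods gains 31−18 = 13 per period over cooperation, then loses 18−3 = 15 per period forever once punishment starts.
Gain: 13(1 + β + … + β^2); loss: 15·β^3/(1−β).
No profitable deviation ⇔ 13(1−β^3) ≤ 15·β^3, i.e. β^3 ≥ 13/(13+15) = 13/28.
Hence β ≥ (13/28)^(1/3) ≈ 0.774.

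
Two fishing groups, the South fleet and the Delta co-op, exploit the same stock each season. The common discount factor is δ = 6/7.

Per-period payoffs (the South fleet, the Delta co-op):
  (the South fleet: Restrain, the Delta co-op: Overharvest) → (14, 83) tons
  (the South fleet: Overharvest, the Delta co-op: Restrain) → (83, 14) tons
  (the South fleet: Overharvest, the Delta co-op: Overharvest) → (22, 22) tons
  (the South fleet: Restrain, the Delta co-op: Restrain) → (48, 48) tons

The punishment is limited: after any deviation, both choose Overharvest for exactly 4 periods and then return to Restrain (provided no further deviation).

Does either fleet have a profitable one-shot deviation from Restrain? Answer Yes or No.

A one-shot deviation gives 83 now, then 22 for 4 periods, then back to 48.
Gain from deviating: (83−48) today; loss: (48−22) in each of the next 4 periods.
No-deviation condition: (48−22)(δ+…+δ^4) ≥ 83−48, i.e. δ+…+δ^4 ≥ 35/26.
At δ = 6/7: δ+…+δ^4 = 2.7613 ≥ 1.3462.
So cooperation is sustainable.

No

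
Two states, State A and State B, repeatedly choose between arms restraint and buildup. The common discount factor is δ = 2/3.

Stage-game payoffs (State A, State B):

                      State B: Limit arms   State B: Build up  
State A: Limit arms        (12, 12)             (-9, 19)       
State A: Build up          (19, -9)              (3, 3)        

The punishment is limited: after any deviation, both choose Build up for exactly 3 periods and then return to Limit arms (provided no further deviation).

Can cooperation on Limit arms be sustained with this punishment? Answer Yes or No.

Yes

IC: δ+…+δ^3 ≥ (19−12)/(12−3) = 7/9.
At δ = 2/3: partial sum = 1.4074 ≥ 0.7778. Cooperation sustainable.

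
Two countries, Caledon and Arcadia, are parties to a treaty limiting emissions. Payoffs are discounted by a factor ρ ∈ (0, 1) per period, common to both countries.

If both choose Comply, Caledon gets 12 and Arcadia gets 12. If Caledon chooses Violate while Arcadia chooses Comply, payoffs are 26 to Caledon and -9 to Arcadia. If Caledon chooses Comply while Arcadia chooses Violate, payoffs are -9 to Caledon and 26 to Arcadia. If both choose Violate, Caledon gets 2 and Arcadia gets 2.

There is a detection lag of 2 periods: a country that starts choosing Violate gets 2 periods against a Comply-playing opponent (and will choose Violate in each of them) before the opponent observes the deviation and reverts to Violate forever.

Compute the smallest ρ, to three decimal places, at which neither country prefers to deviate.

0.764

The best deviation is to choose Violate for all 2 undetected periods, earning 26 each, then 2 forever once detected.
Deviation value: 26(1−ρ^2)/(1−ρ) + 2ρ^2/(1−ρ); cooperation value: 12/(1−ρ).
IC: 12 ≥ 26(1−ρ^2) + 2ρ^2 = 26 − 24ρ^2.
So ρ^2 ≥ 14/24 = 7/12, giving ρ ≥ (7/12)^(1/2) ≈ 0.764.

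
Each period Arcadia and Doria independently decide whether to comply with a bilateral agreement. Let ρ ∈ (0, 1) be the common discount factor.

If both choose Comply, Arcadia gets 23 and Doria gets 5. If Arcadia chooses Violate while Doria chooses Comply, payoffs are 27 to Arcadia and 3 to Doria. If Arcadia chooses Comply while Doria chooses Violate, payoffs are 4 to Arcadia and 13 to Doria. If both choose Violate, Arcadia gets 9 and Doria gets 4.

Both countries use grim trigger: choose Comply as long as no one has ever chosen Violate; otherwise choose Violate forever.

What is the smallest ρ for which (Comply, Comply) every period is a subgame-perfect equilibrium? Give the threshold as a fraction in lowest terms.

8/9

Arcadia: cooperation gives 23 each period; deviation gives 27 once then 9 forever.
  23/(1−ρ) ≥ 27 + 9ρ/(1−ρ) ⇒ ρ ≥ 4/18 = 2/9.
Doria: cooperation gives 5 each period; deviation gives 13 once then 4 forever.
  ρ ≥ 8/9.
Both must hold, so the binding constraint is Doria's: ρ ≥ 8/9.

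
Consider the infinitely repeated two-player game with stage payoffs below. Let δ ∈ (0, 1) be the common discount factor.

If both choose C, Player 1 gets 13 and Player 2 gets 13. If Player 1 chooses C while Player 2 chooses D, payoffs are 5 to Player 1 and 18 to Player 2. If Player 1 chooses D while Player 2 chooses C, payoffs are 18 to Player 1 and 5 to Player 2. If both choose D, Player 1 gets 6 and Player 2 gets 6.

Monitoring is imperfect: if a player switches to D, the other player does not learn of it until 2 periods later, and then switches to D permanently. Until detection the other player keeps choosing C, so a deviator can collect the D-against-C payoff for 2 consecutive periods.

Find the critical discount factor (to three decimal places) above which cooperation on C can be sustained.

Deviating for the 2 undetected periods gains 18−13 = 5 per period over cooperation, then loses 13−6 = 7 per period forever once punishment starts.
Gain: 5(1 + δ + … + δ^1); loss: 7·δ^2/(1−δ).
No profitable deviation ⇔ 5(1−δ^2) ≤ 7·δ^2, i.e. δ^2 ≥ 5/(5+7) = 5/12.
Hence δ ≥ (5/12)^(1/2) ≈ 0.645.

0.645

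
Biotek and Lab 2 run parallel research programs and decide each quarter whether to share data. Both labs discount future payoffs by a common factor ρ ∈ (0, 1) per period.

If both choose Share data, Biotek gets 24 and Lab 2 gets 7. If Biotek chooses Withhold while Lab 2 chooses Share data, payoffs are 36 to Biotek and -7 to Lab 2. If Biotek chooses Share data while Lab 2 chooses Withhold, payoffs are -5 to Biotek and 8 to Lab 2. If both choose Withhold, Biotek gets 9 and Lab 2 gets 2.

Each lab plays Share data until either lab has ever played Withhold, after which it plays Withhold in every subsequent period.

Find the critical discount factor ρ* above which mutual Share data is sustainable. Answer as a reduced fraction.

Biotek: cooperation gives 24 each period; deviation gives 36 once then 9 forever.
  24/(1−ρ) ≥ 36 + 9ρ/(1−ρ) ⇒ ρ ≥ 12/27 = 4/9.
Lab 2: cooperation gives 7 each period; deviation gives 8 once then 2 forever.
  ρ ≥ 1/6.
Both must hold, so the binding constraint is Biotek's: ρ ≥ 4/9.

4/9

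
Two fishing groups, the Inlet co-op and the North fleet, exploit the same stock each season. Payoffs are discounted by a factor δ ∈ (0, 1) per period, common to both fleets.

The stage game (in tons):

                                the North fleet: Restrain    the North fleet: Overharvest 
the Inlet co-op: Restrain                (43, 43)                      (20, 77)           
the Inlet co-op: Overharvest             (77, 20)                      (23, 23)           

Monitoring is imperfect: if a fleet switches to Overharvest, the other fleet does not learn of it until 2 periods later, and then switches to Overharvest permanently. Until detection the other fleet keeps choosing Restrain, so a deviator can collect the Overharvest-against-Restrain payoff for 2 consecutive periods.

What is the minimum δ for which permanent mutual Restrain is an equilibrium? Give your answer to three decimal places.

0.793

The best deviation is to choose Overharvest for all 2 undetected periods, earning 77 each, then 23 forever once detected.
Deviation value: 77(1−δ^2)/(1−δ) + 23δ^2/(1−δ); cooperation value: 43/(1−δ).
IC: 43 ≥ 77(1−δ^2) + 23δ^2 = 77 − 54δ^2.
So δ^2 ≥ 34/54 = 17/27, giving δ ≥ (17/27)^(1/2) ≈ 0.793.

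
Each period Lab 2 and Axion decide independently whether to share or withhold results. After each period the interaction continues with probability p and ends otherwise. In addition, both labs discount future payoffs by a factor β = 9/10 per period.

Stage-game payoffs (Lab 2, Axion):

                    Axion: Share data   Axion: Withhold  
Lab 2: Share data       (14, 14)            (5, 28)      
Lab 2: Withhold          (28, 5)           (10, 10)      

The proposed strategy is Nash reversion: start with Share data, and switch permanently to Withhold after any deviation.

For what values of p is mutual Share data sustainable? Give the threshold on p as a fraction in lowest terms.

With continuation probability p and discount β, the effective per-period discount factor is βp.
Grim-trigger IC: βp ≥ (28−14)/(28−10) = 7/9.
So p ≥ (7/9)/(9/10) = 70/81.

70/81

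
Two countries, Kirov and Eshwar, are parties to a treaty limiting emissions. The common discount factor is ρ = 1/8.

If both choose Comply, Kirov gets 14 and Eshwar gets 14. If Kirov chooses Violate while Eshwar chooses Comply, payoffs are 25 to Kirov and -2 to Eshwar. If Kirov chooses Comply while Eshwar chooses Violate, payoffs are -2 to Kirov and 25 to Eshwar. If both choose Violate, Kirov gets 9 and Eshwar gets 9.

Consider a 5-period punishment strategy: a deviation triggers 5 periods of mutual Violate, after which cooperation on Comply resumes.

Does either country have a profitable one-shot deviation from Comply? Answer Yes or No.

Comparing payoff streams over the 6 periods until play realigns: cooperate → 14(1+ρ+…+ρ^5); deviate → 25 + 9(ρ+…+ρ^5).
Cooperation is sustained iff (14−9)(ρ+…+ρ^5) ≥ 25−14.
ρ+…+ρ^5 = 1/8·(1−(1/8)^5)/(1−1/8) = 0.1429, and (25−14)/(14−9) = 2.2000.
0.1429 < 2.2000, so cooperation is not sustainable.

Yes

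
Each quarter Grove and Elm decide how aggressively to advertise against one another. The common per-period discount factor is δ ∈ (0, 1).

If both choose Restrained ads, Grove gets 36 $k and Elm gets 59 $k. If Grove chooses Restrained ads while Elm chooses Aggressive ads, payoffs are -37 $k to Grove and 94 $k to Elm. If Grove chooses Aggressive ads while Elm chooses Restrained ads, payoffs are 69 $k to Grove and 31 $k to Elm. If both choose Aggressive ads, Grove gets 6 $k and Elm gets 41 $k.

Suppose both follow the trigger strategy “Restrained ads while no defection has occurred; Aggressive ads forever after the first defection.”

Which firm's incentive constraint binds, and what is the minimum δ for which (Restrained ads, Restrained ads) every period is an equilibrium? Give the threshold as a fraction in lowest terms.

Grove: cooperation gives 36 each period; deviation gives 69 once then 6 forever.
  36/(1−δ) ≥ 69 + 6δ/(1−δ) ⇒ δ ≥ 33/63 = 11/21.
Elm: cooperation gives 59 each period; deviation gives 94 once then 41 forever.
  δ ≥ 35/53.
Both must hold, so the binding constraint is Elm's: δ ≥ 35/53.

Elm; δ ≥ 35/53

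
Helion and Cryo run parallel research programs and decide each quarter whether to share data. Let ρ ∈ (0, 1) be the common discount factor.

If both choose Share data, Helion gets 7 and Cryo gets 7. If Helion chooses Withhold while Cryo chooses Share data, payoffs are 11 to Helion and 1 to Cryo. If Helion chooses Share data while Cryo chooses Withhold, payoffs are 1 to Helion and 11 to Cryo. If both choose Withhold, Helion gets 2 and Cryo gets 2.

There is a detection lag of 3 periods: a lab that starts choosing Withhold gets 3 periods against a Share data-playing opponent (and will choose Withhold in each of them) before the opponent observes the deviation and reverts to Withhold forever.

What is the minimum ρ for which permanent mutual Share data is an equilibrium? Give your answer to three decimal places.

0.763

A deviator earns 11 for 3 periods, then 2 forever; cooperating earns 7 forever. Multiplying the IC by (1−ρ):
7 ≥ 11(1−ρ^3) + 2ρ^3, so 9·ρ^3 ≥ 4 and ρ^3 ≥ 4/9.
ρ ≥ (4/9)^(1/3) ≈ 0.763.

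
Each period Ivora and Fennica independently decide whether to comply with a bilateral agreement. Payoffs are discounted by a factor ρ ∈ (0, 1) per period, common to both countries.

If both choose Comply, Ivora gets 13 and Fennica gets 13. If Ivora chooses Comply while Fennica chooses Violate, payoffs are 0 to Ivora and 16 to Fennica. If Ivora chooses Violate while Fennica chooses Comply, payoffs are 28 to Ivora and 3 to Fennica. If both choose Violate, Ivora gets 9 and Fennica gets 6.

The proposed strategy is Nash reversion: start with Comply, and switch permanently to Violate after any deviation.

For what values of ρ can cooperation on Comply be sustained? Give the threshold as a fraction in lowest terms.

15/19

Ivora: cooperation gives 13 each period; deviation gives 28 once then 9 forever.
  13/(1−ρ) ≥ 28 + 9ρ/(1−ρ) ⇒ ρ ≥ 15/19.
Fennica: cooperation gives 13 each period; deviation gives 16 once then 6 forever.
  ρ ≥ 3/10.
Both must hold, so the binding constraint is Ivora's: ρ ≥ 15/19.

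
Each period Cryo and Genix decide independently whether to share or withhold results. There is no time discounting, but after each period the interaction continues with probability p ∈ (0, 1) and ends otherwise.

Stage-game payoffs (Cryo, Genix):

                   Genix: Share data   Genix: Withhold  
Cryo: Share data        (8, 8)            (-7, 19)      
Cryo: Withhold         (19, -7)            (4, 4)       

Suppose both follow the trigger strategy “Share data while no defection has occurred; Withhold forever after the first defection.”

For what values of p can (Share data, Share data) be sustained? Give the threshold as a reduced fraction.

11/15

With no time discounting, the continuation probability p plays the role of the discount factor.
Grim-trigger IC: 8/(1−p) ≥ 19 + 4p/(1−p) ⇒ p ≥ (19−8)/(19−4) = 11/15.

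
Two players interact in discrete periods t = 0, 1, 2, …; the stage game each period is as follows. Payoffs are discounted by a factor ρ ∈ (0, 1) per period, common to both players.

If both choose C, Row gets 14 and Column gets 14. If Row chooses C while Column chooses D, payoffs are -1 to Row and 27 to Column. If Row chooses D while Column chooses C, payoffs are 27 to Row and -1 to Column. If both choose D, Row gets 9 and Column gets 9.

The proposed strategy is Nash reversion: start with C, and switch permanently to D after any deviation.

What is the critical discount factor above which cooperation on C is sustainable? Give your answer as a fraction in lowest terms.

13/18

Under grim trigger the critical discount factor is (T−C)/(T−P) with T = 27, C = 14, P = 9.
ρ* = (27−14)/(27−9) = 13/18.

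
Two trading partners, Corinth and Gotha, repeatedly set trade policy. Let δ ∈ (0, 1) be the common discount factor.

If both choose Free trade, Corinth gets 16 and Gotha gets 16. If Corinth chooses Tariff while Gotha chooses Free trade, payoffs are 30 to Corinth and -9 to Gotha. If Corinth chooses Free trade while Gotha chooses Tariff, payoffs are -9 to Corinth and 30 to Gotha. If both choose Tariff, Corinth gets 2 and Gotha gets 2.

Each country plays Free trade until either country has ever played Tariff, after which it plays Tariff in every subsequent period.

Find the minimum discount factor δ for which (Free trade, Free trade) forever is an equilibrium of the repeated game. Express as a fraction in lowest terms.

16/(1−δ) ≥ 30 + 2δ/(1−δ)
16 ≥ 30 − 28δ
δ ≥ 14/28 = 1/2.

1/2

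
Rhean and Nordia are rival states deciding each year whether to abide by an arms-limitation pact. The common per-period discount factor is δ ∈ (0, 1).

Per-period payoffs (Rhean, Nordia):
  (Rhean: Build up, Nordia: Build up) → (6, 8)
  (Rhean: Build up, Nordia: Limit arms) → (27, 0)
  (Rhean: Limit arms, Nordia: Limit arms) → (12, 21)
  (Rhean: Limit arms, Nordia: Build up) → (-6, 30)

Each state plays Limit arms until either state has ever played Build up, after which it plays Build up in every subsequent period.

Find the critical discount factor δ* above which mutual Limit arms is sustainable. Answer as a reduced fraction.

5/7

For Rhean: deviation gain 27−12 = 15, per-period punishment loss 12−6 = 6. IC gives δ ≥ 15/21 = 5/7.
For Nordia: gain 9, loss 13 per period, so δ ≥ 9/22.
The tighter constraint is Rhean's, so cooperation needs δ ≥ 5/7.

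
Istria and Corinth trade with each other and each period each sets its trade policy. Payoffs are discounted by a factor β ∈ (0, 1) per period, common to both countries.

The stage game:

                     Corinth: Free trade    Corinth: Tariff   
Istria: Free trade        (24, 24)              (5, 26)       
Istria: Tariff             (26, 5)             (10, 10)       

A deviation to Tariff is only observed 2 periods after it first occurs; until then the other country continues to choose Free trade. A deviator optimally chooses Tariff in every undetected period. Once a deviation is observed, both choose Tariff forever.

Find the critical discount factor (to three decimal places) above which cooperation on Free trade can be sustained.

A deviator earns 26 for 2 periods, then 10 forever; cooperating earns 24 forever. Multiplying the IC by (1−β):
24 ≥ 26(1−β^2) + 10β^2, so 16·β^2 ≥ 2 and β^2 ≥ 1/8.
β ≥ (1/8)^(1/2) ≈ 0.354.

0.354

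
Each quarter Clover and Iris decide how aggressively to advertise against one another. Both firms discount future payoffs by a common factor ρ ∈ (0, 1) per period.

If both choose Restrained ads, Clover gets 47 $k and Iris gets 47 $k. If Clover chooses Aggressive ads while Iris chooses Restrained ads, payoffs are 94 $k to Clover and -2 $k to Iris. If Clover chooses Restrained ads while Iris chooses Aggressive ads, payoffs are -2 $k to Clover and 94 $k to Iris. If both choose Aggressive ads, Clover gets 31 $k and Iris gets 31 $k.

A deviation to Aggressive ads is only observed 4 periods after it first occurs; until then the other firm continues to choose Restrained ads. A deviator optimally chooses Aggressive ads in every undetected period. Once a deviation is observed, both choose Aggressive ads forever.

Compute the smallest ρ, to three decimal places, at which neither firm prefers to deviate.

Deviating for the 4 undetected periods gains 94−47 = 47 per period over cooperation, then loses 47−31 = 16 per period forever once punishment starts.
Gain: 47(1 + ρ + … + ρ^3); loss: 16·ρ^4/(1−ρ).
No profitable deviation ⇔ 47(1−ρ^4) ≤ 16·ρ^4, i.e. ρ^4 ≥ 47/(47+16) = 47/63.
Hence ρ ≥ (47/63)^(1/4) ≈ 0.929.

0.929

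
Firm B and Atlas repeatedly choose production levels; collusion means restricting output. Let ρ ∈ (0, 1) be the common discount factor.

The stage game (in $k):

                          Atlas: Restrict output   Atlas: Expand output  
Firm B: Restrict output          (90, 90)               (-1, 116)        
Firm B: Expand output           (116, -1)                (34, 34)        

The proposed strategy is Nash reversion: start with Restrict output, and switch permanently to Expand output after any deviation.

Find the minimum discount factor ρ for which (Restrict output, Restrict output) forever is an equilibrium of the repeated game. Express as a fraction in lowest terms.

13/41

Under grim trigger the critical discount factor is (T−C)/(T−P) with T = 116, C = 90, P = 34.
ρ* = (116−90)/(116−34) = 26/82 = 13/41.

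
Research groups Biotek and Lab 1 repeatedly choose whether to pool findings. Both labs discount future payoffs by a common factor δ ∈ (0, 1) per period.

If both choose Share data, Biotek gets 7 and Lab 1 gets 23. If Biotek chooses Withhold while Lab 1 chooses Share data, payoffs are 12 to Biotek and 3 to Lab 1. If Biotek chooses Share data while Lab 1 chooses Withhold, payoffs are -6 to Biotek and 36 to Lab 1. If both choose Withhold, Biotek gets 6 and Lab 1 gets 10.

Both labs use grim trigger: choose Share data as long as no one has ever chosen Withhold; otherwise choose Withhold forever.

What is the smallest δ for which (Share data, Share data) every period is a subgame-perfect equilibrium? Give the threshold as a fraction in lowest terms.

For Biotek: deviation gain 12−7 = 5, per-period punishment loss 7−6 = 1. IC gives δ ≥ 5/6.
For Lab 1: gain 13, loss 13 per period, so δ ≥ 13/26 = 1/2.
The tighter constraint is Biotek's, so cooperation needs δ ≥ 5/6.

5/6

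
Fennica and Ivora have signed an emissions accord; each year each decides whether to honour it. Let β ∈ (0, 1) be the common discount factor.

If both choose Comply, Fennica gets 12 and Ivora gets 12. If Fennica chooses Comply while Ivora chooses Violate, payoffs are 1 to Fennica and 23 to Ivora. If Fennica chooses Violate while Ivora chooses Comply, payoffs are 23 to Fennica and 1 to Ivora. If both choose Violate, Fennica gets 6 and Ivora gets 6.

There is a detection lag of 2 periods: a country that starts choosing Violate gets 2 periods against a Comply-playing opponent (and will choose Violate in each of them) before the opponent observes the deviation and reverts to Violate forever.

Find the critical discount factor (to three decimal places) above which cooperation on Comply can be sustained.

0.804

A deviator earns 23 for 2 periods, then 6 forever; cooperating earns 12 forever. Multiplying the IC by (1−β):
12 ≥ 23(1−β^2) + 6β^2, so 17·β^2 ≥ 11 and β^2 ≥ 11/17.
β ≥ (11/17)^(1/2) ≈ 0.804.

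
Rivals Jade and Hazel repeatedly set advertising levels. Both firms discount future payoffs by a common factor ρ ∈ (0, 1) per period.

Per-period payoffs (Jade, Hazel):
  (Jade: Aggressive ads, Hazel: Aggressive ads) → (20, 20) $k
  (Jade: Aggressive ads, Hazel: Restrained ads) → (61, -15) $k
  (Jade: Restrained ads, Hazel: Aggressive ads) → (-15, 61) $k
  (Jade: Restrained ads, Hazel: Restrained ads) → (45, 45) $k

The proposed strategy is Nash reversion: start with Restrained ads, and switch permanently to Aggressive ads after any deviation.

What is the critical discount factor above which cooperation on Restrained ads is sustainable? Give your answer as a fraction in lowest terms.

45/(1−ρ) ≥ 61 + 20ρ/(1−ρ)
45 ≥ 61 − 41ρ
ρ ≥ 16/41.

16/41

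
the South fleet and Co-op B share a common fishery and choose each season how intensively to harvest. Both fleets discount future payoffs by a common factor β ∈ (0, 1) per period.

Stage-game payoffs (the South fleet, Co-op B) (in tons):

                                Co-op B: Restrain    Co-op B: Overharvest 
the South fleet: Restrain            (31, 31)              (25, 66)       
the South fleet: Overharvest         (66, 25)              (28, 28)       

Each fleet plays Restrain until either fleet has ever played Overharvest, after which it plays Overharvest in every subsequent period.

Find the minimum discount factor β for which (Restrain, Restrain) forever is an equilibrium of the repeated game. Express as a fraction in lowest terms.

One-period gain from deviating is 66 − 31 = 35. The loss is 31 − 28 = 3 in every subsequent period, with present value 3·β/(1−β).
Deviation is unprofitable when 3·β/(1−β) ≥ 35, i.e. β/(1−β) ≥ 35/3.
Equivalently β ≥ 35/(35+3) = 35/38.

35/38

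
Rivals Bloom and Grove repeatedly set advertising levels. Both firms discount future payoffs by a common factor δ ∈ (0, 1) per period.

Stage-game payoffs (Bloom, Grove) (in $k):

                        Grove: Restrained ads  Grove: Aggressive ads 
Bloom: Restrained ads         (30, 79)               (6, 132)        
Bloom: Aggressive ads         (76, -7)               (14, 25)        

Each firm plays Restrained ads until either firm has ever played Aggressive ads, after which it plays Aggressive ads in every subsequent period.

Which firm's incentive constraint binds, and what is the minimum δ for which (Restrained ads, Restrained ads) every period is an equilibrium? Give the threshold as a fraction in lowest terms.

Bloom; δ ≥ 23/31

Bloom's threshold: (76−30)/(76−14) = 23/31.
Grove's threshold: (132−79)/(132−25) = 53/107.
23/31 > 53/107, so Bloom binds and δ* = 23/31.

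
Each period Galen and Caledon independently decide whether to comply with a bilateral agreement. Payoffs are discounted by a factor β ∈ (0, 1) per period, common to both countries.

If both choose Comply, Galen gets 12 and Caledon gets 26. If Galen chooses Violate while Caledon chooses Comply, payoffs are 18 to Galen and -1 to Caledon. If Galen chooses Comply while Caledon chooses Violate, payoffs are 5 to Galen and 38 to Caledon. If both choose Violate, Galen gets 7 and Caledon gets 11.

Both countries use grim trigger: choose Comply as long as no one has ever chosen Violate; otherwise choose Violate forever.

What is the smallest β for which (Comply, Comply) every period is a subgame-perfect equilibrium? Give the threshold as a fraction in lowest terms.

6/11

Galen: cooperation gives 12 each period; deviation gives 18 once then 7 forever.
  12/(1−β) ≥ 18 + 7β/(1−β) ⇒ β ≥ 6/11.
Caledon: cooperation gives 26 each period; deviation gives 38 once then 11 forever.
  β ≥ 12/27 = 4/9.
Both must hold, so the binding constraint is Galen's: β ≥ 6/11.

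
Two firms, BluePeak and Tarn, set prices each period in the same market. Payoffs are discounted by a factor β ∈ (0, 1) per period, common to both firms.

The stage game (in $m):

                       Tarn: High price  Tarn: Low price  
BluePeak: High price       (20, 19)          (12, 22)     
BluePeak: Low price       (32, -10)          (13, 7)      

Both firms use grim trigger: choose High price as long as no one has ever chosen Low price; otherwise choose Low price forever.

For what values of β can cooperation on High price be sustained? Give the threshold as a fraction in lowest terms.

BluePeak: cooperation gives 20 each period; deviation gives 32 once then 13 forever.
  20/(1−β) ≥ 32 + 13β/(1−β) ⇒ β ≥ 12/19.
Tarn: cooperation gives 19 each period; deviation gives 22 once then 7 forever.
  β ≥ 3/15 = 1/5.
Both must hold, so the binding constraint is BluePeak's: β ≥ 12/19.

12/19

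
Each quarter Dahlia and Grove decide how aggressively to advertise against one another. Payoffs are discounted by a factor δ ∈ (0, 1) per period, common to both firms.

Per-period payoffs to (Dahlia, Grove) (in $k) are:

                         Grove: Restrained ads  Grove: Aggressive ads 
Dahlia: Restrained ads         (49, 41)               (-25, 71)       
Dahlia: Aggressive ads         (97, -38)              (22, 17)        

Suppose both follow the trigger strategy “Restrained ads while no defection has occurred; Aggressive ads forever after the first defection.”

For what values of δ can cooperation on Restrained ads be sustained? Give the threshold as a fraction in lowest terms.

16/25

Dahlia: cooperation gives 49 each period; deviation gives 97 once then 22 forever.
  49/(1−δ) ≥ 97 + 22δ/(1−δ) ⇒ δ ≥ 48/75 = 16/25.
Grove: cooperation gives 41 each period; deviation gives 71 once then 17 forever.
  δ ≥ 30/54 = 5/9.
Both must hold, so the binding constraint is Dahlia's: δ ≥ 16/25.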